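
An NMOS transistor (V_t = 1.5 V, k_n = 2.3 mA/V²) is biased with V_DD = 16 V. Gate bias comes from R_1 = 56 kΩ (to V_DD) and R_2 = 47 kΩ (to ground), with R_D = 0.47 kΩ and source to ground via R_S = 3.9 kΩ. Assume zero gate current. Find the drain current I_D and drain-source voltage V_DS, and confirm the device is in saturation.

V_G = V_DD·R_2/(R_1+R_2) = 16×47/103 = 7.3 V.
Assume saturation: I_D = (k_n/2)(V_GS − V_t)² with V_GS = V_G − I_D·R_S = 7.3 − 3.9·I_D.
Substituting gives 17.5·I_D² − 53·I_D + 38.7 = 0, with roots I_D = 1.22 or 1.81 mA.
The root I_D = 1.81 mA gives V_GS = 0.246 V ≤ V_t, so take I_D = 1.22 mA.
Then V_GS = 2.53 V and V_DS = V_DD − I_D(R_D+R_S) = 16 − 1.22×4.37 = 10.7 V.
Saturation requires V_DS ≥ V_GS − V_t = 1.03 V; 10.7 ≥ 1.03 ✓.

I_D ≈ 1.2 mA, V_DS ≈ 11 V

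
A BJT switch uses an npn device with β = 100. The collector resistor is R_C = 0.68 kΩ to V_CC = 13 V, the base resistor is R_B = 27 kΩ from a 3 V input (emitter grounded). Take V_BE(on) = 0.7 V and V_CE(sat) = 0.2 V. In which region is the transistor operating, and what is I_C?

active; I_C ≈ 8.5 mA

Assume active. Base-emitter loop: I_B = (V_BB − V_BE)/R_B = (3 − 0.7)/27 = 0.0852 mA.
I_C = β·I_B = 100×0.0852 = 8.52 mA.
V_CE = V_CC − I_C·R_C = 13 − 8.52×0.68 = 7.21 V > V_CE(sat), so the active-region assumption holds.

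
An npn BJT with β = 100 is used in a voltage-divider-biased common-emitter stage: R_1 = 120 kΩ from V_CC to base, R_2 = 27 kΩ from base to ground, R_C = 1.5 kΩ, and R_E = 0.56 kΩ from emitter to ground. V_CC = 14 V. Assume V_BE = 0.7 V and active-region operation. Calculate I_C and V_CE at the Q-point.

Thevenize the base divider: V_Th = V_CC·R_2/(R_1+R_2) = 14×27/147 = 2.57 V, R_Th = R_1‖R_2 = 22 kΩ.
Base-emitter loop: V_Th = I_B·R_Th + V_BE + (β+1)I_B·R_E, so I_B = (2.57 − 0.7) / (22 + 101×0.56) = 0.0238 mA.
I_C = β·I_B = 100×0.0238 = 2.38 mA, and I_E = (β+1)I_B = 2.4 mA.
V_CE = V_CC − I_C·R_C − I_E·R_E = 14 − 2.38×1.5 − 2.4×0.56 = 9.08 V.
V_CE = 9.08 V > 0.2 V confirms active-region operation.

I_C ≈ 2.4 mA, V_CE ≈ 9.1 V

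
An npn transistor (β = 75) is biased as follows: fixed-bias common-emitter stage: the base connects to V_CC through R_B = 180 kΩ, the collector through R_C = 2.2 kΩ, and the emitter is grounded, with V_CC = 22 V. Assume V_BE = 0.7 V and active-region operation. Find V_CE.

Base loop: V_CC = I_B·R_B + V_BE, so I_B = (22 − 0.7)/180 kΩ = 0.118 mA.
In the active region I_C = β·I_B = 75 × 0.118 = 8.88 mA.
Collector loop: V_CE = V_CC − I_C·R_C = 22 − 8.88×2.2 = 2.47 V.
Since V_CE = 2.47 V > V_CE(sat) ≈ 0.2 V, the transistor is in the active region as assumed.

V_CE ≈ 2.5 V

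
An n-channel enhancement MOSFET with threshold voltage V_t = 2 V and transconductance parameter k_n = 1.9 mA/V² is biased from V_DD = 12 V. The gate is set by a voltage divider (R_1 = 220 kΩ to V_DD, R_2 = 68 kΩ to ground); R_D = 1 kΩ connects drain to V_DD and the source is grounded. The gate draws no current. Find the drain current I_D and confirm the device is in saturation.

V_G = V_DD·R_2/(R_1+R_2) = 12×68/288 = 2.83 V. With the source grounded, V_GS = V_G = 2.83 V.
Assume saturation: I_D = (k_n/2)(V_GS − V_t)² = (1.9/2)×(2.83 − 2)² = 0.95×0.833² = 0.66 mA.
V_DS = V_DD − I_D·R_D = 12 − 0.66×1 = 11.3 V.
Saturation requires V_DS ≥ V_GS − V_t = 0.833 V; 11.3 ≥ 0.833 ✓.

I_D ≈ 0.66 mA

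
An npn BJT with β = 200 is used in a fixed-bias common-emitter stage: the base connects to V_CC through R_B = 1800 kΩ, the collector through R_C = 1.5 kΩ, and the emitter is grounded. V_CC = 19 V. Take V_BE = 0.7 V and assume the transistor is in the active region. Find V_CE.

V_CE ≈ 16 V

Base loop: V_CC = I_B·R_B + V_BE, so I_B = (19 − 0.7)/1800 kΩ = 0.0102 mA.
In the active region I_C = β·I_B = 200 × 0.0102 = 2.03 mA.
Collector loop: V_CE = V_CC − I_C·R_C = 19 − 2.03×1.5 = 15.9 V.
Since V_CE = 15.9 V > V_CE(sat) ≈ 0.2 V, the transistor is in the active region as assumed.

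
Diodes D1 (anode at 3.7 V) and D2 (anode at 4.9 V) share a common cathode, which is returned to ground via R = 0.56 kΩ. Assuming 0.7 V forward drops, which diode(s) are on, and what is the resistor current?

Assume both conduct. Then node N would need to be at both 3.7−0.7 = 3 V and 4.9−0.7 = 4.2 V, which is impossible.
Assume only D2 conducts: V_N = 4.9 − 0.7 = 4.2 V, so I_R = 4.2/0.56 = 7.5 mA.
Check D1: its anode-to-cathode voltage is 3.7 − 4.2 = -0.5 V < 0.7 V, so it is off. The assumption is consistent.

Only D2 conducts; I_R ≈ 7.5 mA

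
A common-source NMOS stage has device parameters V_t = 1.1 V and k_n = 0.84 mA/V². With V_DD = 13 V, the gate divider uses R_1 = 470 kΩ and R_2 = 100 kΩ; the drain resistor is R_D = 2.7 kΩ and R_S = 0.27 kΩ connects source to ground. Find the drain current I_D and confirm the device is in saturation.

I_D ≈ 0.47 mA

V_G = V_DD·R_2/(R_1+R_2) = 13×100/570 = 2.28 V.
Assume saturation: I_D = (k_n/2)(V_GS − V_t)² with V_GS = V_G − I_D·R_S = 2.28 − 0.27·I_D.
Substituting gives 0.0306·I_D² − 1.27·I_D + 0.586 = 0, with roots I_D = 0.467 or 40.9 mA.
The root I_D = 40.9 mA gives V_GS = -8.77 V ≤ V_t, so take I_D = 0.467 mA.
Then V_GS = 2.15 V and V_DS = V_DD − I_D(R_D+R_S) = 13 − 0.467×2.97 = 11.6 V.
Saturation requires V_DS ≥ V_GS − V_t = 1.05 V; 11.6 ≥ 1.05 ✓.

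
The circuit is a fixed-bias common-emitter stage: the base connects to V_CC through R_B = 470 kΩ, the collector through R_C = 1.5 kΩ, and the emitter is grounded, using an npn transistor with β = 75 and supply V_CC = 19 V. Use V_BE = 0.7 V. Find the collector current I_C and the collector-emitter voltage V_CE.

I_C ≈ 2.9 mA, V_CE ≈ 15 V

Base loop: V_CC = I_B·R_B + V_BE, so I_B = (19 − 0.7)/470 kΩ = 0.0389 mA.
In the active region I_C = β·I_B = 75 × 0.0389 = 2.92 mA.
Collector loop: V_CE = V_CC − I_C·R_C = 19 − 2.92×1.5 = 14.6 V.
Since V_CE = 14.6 V > V_CE(sat) ≈ 0.2 V, the transistor is in the active region as assumed.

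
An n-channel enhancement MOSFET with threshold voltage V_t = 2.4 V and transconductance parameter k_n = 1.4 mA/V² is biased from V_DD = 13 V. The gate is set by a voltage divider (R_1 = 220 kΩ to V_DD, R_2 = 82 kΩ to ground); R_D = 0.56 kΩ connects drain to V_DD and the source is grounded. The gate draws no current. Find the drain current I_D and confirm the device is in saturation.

V_G = V_DD·R_2/(R_1+R_2) = 13×82/302 = 3.53 V. With the source grounded, V_GS = V_G = 3.53 V.
Assume saturation: I_D = (k_n/2)(V_GS − V_t)² = (1.4/2)×(3.53 − 2.4)² = 0.7×1.13² = 0.894 mA.
V_DS = V_DD − I_D·R_D = 13 − 0.894×0.56 = 12.5 V.
Saturation requires V_DS ≥ V_GS − V_t = 1.13 V; 12.5 ≥ 1.13 ✓.

I_D ≈ 0.89 mA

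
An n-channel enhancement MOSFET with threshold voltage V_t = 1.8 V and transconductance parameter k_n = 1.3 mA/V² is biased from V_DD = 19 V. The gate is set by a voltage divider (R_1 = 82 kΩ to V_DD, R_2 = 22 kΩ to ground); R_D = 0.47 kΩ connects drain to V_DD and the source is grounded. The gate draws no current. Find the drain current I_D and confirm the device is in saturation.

I_D ≈ 3.2 mA

V_G = V_DD·R_2/(R_1+R_2) = 19×22/104 = 4.02 V. With the source grounded, V_GS = V_G = 4.02 V.
Assume saturation: I_D = (k_n/2)(V_GS − V_t)² = (1.3/2)×(4.02 − 1.8)² = 0.65×2.22² = 3.2 mA.
V_DS = V_DD − I_D·R_D = 19 − 3.2×0.47 = 17.5 V.
Saturation requires V_DS ≥ V_GS − V_t = 2.22 V; 17.5 ≥ 2.22 ✓.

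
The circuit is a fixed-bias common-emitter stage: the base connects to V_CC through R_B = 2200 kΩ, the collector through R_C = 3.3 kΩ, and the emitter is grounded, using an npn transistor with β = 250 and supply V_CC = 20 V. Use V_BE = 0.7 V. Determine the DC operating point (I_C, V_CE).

Base loop: V_CC = I_B·R_B + V_BE, so I_B = (20 − 0.7)/2200 kΩ = 0.00877 mA.
In the active region I_C = β·I_B = 250 × 0.00877 = 2.19 mA.
Collector loop: V_CE = V_CC − I_C·R_C = 20 − 2.19×3.3 = 12.8 V.
Since V_CE = 12.8 V > V_CE(sat) ≈ 0.2 V, the transistor is in the active region as assumed.

I_C ≈ 2.2 mA, V_CE ≈ 13 V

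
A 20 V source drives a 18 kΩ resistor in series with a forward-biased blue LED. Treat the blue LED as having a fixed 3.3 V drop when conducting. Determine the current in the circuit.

I ≈ 0.93 mA

KVL around the loop: 20 = V_D + I·R = 3.3 + I × 18 kΩ.
So I = (20 − 3.3) / 18 kΩ = 16.7 / 18 = 0.928 mA.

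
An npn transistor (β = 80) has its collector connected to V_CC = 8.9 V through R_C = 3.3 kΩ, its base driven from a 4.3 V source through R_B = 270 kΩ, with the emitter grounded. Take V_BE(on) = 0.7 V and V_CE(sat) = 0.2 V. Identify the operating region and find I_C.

Assume active. Base-emitter loop: I_B = (V_BB − V_BE)/R_B = (4.3 − 0.7)/270 = 0.0133 mA.
I_C = β·I_B = 80×0.0133 = 1.07 mA.
V_CE = V_CC − I_C·R_C = 8.9 − 1.07×3.3 = 5.38 V > V_CE(sat), so the active-region assumption holds.

active; I_C ≈ 1.1 mA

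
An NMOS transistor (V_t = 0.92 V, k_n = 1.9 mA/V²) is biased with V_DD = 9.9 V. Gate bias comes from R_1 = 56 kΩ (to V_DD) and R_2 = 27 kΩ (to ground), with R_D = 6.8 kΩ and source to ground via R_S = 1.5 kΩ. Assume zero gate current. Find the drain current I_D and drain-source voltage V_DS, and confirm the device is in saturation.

I_D ≈ 0.89 mA, V_DS ≈ 2.5 V

V_G = V_DD·R_2/(R_1+R_2) = 9.9×27/83 = 3.22 V.
Assume saturation: I_D = (k_n/2)(V_GS − V_t)² with V_GS = V_G − I_D·R_S = 3.22 − 1.5·I_D.
Substituting gives 2.14·I_D² − 7.56·I_D + 5.03 = 0, with roots I_D = 0.889 or 2.65 mA.
The root I_D = 2.65 mA gives V_GS = -0.749 V ≤ V_t, so take I_D = 0.889 mA.
Then V_GS = 1.89 V and V_DS = V_DD − I_D(R_D+R_S) = 9.9 − 0.889×8.3 = 2.52 V.
Saturation requires V_DS ≥ V_GS − V_t = 0.967 V; 2.52 ≥ 0.967 ✓.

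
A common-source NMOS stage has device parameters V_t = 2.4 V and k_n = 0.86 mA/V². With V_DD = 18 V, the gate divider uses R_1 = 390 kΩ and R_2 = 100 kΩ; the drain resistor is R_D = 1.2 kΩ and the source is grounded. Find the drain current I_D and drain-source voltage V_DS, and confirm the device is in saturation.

I_D ≈ 0.7 mA, V_DS ≈ 17 V

V_G = V_DD·R_2/(R_1+R_2) = 18×100/490 = 3.67 V. With the source grounded, V_GS = V_G = 3.67 V.
Assume saturation: I_D = (k_n/2)(V_GS − V_t)² = (0.86/2)×(3.67 − 2.4)² = 0.43×1.27² = 0.697 mA.
V_DS = V_DD − I_D·R_D = 18 − 0.697×1.2 = 17.2 V.
Saturation requires V_DS ≥ V_GS − V_t = 1.27 V; 17.2 ≥ 1.27 ✓.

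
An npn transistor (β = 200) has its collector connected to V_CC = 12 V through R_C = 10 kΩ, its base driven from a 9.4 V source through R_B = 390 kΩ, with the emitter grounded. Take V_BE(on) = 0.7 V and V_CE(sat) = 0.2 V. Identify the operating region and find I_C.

Assume active: I_B = (9.4 − 0.7)/390 = 0.0223 mA, giving I_C = β·I_B = 4.46 mA.
But then V_CE = 12 − 4.46×10 = -32.6 V < V_CE(sat) = 0.2 V — impossible in the active region.
So the transistor is saturated. With V_CE = 0.2 V, I_C = (V_CC − 0.2)/R_C = 11.8/10 = 1.18 mA.
Check: β·I_B = 4.46 mA > I_C = 1.18 mA, confirming saturation.

saturation; I_C ≈ 1.2 mA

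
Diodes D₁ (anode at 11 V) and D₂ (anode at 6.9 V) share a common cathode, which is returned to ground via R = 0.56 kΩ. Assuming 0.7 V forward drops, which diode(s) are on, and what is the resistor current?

Only D₁ conducts; I_R ≈ 18 mA

Assume both conduct. Then node N would need to be at both 11−0.7 = 10.3 V and 6.9−0.7 = 6.2 V, which is impossible.
Assume only D₁ conducts: V_N = 11 − 0.7 = 10.3 V, so I_R = 10.3/0.56 = 18.4 mA.
Check D₂: its anode-to-cathode voltage is 6.9 − 10.3 = -3.4 V < 0.7 V, so it is off. The assumption is consistent.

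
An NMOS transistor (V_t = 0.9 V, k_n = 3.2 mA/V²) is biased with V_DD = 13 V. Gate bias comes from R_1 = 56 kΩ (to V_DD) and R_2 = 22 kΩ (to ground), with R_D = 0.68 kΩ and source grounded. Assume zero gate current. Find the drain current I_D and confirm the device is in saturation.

I_D ≈ 12 mA

V_G = V_DD·R_2/(R_1+R_2) = 13×22/78 = 3.67 V. With the source grounded, V_GS = V_G = 3.67 V.
Assume saturation: I_D = (k_n/2)(V_GS − V_t)² = (3.2/2)×(3.67 − 0.9)² = 1.6×2.77² = 12.2 mA.
V_DS = V_DD − I_D·R_D = 13 − 12.2×0.68 = 4.67 V.
Saturation requires V_DS ≥ V_GS − V_t = 2.77 V; 4.67 ≥ 2.77 ✓.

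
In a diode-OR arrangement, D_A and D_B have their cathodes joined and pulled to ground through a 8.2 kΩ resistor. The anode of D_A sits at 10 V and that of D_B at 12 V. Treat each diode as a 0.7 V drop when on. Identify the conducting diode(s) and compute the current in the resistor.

Assume both conduct. Then node N would need to be at both 10−0.7 = 9.3 V and 12−0.7 = 11.3 V, which is impossible.
Assume only D_B conducts: V_N = 12 − 0.7 = 11.3 V, so I_R = 11.3/8.2 = 1.38 mA.
Check D_A: its anode-to-cathode voltage is 10 − 11.3 = -1.3 V < 0.7 V, so it is off. The assumption is consistent.

Only D_B conducts; I_R ≈ 1.4 mA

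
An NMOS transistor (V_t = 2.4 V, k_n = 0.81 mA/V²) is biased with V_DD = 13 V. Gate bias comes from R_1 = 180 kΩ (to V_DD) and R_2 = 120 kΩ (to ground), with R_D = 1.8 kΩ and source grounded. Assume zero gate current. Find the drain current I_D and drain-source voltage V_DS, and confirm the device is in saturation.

V_G = V_DD·R_2/(R_1+R_2) = 13×120/300 = 5.2 V. With the source grounded, V_GS = V_G = 5.2 V.
Assume saturation: I_D = (k_n/2)(V_GS − V_t)² = (0.81/2)×(5.2 − 2.4)² = 0.405×2.8² = 3.18 mA.
V_DS = V_DD − I_D·R_D = 13 − 3.18×1.8 = 7.28 V.
Saturation requires V_DS ≥ V_GS − V_t = 2.8 V; 7.28 ≥ 2.8 ✓.

I_D ≈ 3.2 mA, V_DS ≈ 7.3 V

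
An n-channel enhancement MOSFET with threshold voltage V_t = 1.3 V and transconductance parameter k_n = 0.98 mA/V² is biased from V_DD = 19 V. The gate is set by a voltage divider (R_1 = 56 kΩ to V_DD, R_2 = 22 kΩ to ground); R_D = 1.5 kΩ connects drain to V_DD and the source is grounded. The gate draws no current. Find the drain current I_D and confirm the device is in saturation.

I_D ≈ 8.1 mA

V_G = V_DD·R_2/(R_1+R_2) = 19×22/78 = 5.36 V. With the source grounded, V_GS = V_G = 5.36 V.
Assume saturation: I_D = (k_n/2)(V_GS − V_t)² = (0.98/2)×(5.36 − 1.3)² = 0.49×4.06² = 8.07 mA.
V_DS = V_DD − I_D·R_D = 19 − 8.07×1.5 = 6.89 V.
Saturation requires V_DS ≥ V_GS − V_t = 4.06 V; 6.89 ≥ 4.06 ✓.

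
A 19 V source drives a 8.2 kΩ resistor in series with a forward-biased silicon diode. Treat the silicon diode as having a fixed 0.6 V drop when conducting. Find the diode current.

I ≈ 2.2 mA

KVL around the loop: 19 = V_D + I·R = 0.6 + I × 8.2 kΩ.
So I = (19 − 0.6) / 8.2 kΩ = 18.4 / 8.2 = 2.24 mA.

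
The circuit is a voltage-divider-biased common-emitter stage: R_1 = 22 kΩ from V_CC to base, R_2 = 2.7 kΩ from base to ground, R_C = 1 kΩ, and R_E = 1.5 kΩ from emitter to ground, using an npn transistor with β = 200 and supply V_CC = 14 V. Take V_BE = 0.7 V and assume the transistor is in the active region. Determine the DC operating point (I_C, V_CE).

I_C ≈ 0.55 mA, V_CE ≈ 13 V

Thevenize the base divider: V_Th = V_CC·R_2/(R_1+R_2) = 14×2.7/24.7 = 1.53 V, R_Th = R_1‖R_2 = 2.4 kΩ.
Base-emitter loop: V_Th = I_B·R_Th + V_BE + (β+1)I_B·R_E, so I_B = (1.53 − 0.7) / (2.4 + 201×1.5) = 0.00273 mA.
I_C = β·I_B = 200×0.00273 = 0.546 mA, and I_E = (β+1)I_B = 0.549 mA.
V_CE = V_CC − I_C·R_C − I_E·R_E = 14 − 0.546×1 − 0.549×1.5 = 12.6 V.
V_CE = 12.6 V > 0.2 V confirms active-region operation.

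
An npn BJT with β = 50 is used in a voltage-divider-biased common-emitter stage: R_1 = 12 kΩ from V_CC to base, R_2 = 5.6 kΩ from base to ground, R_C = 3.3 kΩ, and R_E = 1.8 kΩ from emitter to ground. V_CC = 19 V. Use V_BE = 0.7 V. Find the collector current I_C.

Thevenize the base divider: V_Th = V_CC·R_2/(R_1+R_2) = 19×5.6/17.6 = 6.05 V, R_Th = R_1‖R_2 = 3.82 kΩ.
Base-emitter loop: V_Th = I_B·R_Th + V_BE + (β+1)I_B·R_E, so I_B = (6.05 − 0.7) / (3.82 + 51×1.8) = 0.0559 mA.
I_C = β·I_B = 50×0.0559 = 2.8 mA, and I_E = (β+1)I_B = 2.85 mA.
V_CE = V_CC − I_C·R_C − I_E·R_E = 19 − 2.8×3.3 − 2.85×1.8 = 4.64 V.
V_CE = 4.64 V > 0.2 V confirms active-region operation.

I_C ≈ 2.8 mA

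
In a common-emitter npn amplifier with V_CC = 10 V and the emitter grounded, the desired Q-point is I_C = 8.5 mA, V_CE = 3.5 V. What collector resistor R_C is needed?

R_C ≈ 0.76 kΩ

Collector loop: V_CC = I_C·R_C + V_CE.
R_C = (V_CC − V_CE)/I_C = (10 − 3.5)/8.5 = 0.765 kΩ.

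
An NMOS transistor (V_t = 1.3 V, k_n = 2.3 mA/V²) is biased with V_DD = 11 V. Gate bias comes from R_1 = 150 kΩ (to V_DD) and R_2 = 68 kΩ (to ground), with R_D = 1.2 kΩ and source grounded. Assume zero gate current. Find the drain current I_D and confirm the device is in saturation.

I_D ≈ 5.2 mA

V_G = V_DD·R_2/(R_1+R_2) = 11×68/218 = 3.43 V. With the source grounded, V_GS = V_G = 3.43 V.
Assume saturation: I_D = (k_n/2)(V_GS − V_t)² = (2.3/2)×(3.43 − 1.3)² = 1.15×2.13² = 5.22 mA.
V_DS = V_DD − I_D·R_D = 11 − 5.22×1.2 = 4.73 V.
Saturation requires V_DS ≥ V_GS − V_t = 2.13 V; 4.73 ≥ 2.13 ✓.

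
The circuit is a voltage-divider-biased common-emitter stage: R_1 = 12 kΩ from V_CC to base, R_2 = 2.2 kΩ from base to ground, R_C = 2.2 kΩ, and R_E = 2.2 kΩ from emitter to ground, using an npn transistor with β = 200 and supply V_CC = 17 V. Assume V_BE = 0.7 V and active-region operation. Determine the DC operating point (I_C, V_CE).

Thevenize the base divider: V_Th = V_CC·R_2/(R_1+R_2) = 17×2.2/14.2 = 2.63 V, R_Th = R_1‖R_2 = 1.86 kΩ.
Base-emitter loop: V_Th = I_B·R_Th + V_BE + (β+1)I_B·R_E, so I_B = (2.63 − 0.7) / (1.86 + 201×2.2) = 0.00435 mA.
I_C = β·I_B = 200×0.00435 = 0.871 mA, and I_E = (β+1)I_B = 0.875 mA.
V_CE = V_CC − I_C·R_C − I_E·R_E = 17 − 0.871×2.2 − 0.875×2.2 = 13.2 V.
V_CE = 13.2 V > 0.2 V confirms active-region operation.

I_C ≈ 0.87 mA, V_CE ≈ 13 V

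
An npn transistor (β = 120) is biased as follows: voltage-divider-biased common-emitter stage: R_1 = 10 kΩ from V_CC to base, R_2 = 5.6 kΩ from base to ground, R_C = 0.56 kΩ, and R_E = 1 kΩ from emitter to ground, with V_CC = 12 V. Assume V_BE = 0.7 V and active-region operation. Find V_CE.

V_CE ≈ 6.6 V

Thevenize the base divider: V_Th = V_CC·R_2/(R_1+R_2) = 12×5.6/15.6 = 4.31 V, R_Th = R_1‖R_2 = 3.59 kΩ.
Base-emitter loop: V_Th = I_B·R_Th + V_BE + (β+1)I_B·R_E, so I_B = (4.31 − 0.7) / (3.59 + 121×1) = 0.029 mA.
I_C = β·I_B = 120×0.029 = 3.47 mA, and I_E = (β+1)I_B = 3.5 mA.
V_CE = V_CC − I_C·R_C − I_E·R_E = 12 − 3.47×0.56 − 3.5×1 = 6.55 V.
V_CE = 6.55 V > 0.2 V confirms active-region operation.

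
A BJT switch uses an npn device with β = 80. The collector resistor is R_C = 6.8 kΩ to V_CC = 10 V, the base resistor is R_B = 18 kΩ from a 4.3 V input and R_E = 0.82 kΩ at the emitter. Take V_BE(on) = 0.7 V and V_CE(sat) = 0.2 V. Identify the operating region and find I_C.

Assume active: I_B = (4.3 − 0.7)/(18 + 81×0.82) = 0.0426 mA, I_C = β·I_B = 3.41 mA.
Then V_CE = 10 − 3.41×6.8 − 3.45×0.82 = -16 V < 0.2 V — the active assumption fails.
Re-solve with V_CE = 0.2 V. KCL at the emitter: V_E/R_E = (V_BB−0.7−V_E)/R_B + (V_CC−0.2−V_E)/R_C, giving V_E = 1.15 V.
I_C = (V_CC − 0.2 − V_E)/R_C = (9.8 − 1.15)/6.8 = 1.27 mA.
Check: I_B = (3.6 − 1.15)/18 = 0.136 mA, and β·I_B = 10.9 mA > I_C, confirming saturation.

saturation; I_C ≈ 1.3 mA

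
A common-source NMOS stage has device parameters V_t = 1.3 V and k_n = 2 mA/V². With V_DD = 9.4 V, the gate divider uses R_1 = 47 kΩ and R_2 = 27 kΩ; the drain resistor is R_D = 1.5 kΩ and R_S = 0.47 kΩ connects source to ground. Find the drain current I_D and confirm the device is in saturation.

V_G = V_DD·R_2/(R_1+R_2) = 9.4×27/74 = 3.43 V.
Assume saturation: I_D = (k_n/2)(V_GS − V_t)² with V_GS = V_G − I_D·R_S = 3.43 − 0.47·I_D.
Substituting gives 0.221·I_D² − 3·I_D + 4.54 = 0, with roots I_D = 1.73 or 11.9 mA.
The root I_D = 11.9 mA gives V_GS = -2.14 V ≤ V_t, so take I_D = 1.73 mA.
Then V_GS = 2.62 V and V_DS = V_DD − I_D(R_D+R_S) = 9.4 − 1.73×1.97 = 5.99 V.
Saturation requires V_DS ≥ V_GS − V_t = 1.32 V; 5.99 ≥ 1.32 ✓.

I_D ≈ 1.7 mA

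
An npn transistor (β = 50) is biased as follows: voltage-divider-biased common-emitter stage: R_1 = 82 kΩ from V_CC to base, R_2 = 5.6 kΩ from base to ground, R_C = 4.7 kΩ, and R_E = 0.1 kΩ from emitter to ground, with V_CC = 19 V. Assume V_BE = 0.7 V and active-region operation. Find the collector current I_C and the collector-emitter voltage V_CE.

I_C ≈ 2.5 mA, V_CE ≈ 7.1 V

Thevenize the base divider: V_Th = V_CC·R_2/(R_1+R_2) = 19×5.6/87.6 = 1.21 V, R_Th = R_1‖R_2 = 5.24 kΩ.
Base-emitter loop: V_Th = I_B·R_Th + V_BE + (β+1)I_B·R_E, so I_B = (1.21 − 0.7) / (5.24 + 51×0.1) = 0.0498 mA.
I_C = β·I_B = 50×0.0498 = 2.49 mA, and I_E = (β+1)I_B = 2.54 mA.
V_CE = V_CC − I_C·R_C − I_E·R_E = 19 − 2.49×4.7 − 2.54×0.1 = 7.05 V.
V_CE = 7.05 V > 0.2 V confirms active-region operation.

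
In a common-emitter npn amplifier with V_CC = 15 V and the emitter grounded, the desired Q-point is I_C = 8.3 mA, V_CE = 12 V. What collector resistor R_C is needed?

Collector loop: V_CC = I_C·R_C + V_CE.
R_C = (V_CC − V_CE)/I_C = (15 − 12)/8.3 = 0.361 kΩ.

R_C ≈ 0.36 kΩ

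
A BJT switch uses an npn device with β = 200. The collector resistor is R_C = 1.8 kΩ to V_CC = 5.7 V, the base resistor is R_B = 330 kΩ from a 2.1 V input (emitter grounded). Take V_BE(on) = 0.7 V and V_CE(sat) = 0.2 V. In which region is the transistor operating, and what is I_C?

Assume active. Base-emitter loop: I_B = (V_BB − V_BE)/R_B = (2.1 − 0.7)/330 = 0.00424 mA.
I_C = β·I_B = 200×0.00424 = 0.848 mA.
V_CE = V_CC − I_C·R_C = 5.7 − 0.848×1.8 = 4.17 V > V_CE(sat), so the active-region assumption holds.

active; I_C ≈ 0.85 mA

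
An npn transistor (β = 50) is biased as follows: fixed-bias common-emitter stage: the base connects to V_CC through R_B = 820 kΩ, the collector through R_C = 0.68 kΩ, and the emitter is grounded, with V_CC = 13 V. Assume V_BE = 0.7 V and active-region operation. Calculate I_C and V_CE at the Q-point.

I_C ≈ 0.75 mA, V_CE ≈ 12 V

Base loop: V_CC = I_B·R_B + V_BE, so I_B = (13 − 0.7)/820 kΩ = 0.015 mA.
In the active region I_C = β·I_B = 50 × 0.015 = 0.75 mA.
Collector loop: V_CE = V_CC − I_C·R_C = 13 − 0.75×0.68 = 12.5 V.
Since V_CE = 12.5 V > V_CE(sat) ≈ 0.2 V, the transistor is in the active region as assumed.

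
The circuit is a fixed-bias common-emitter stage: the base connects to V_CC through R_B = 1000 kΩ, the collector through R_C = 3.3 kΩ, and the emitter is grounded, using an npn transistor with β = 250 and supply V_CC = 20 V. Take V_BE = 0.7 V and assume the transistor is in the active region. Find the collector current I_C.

Base loop: V_CC = I_B·R_B + V_BE, so I_B = (20 − 0.7)/1000 kΩ = 0.0193 mA.
In the active region I_C = β·I_B = 250 × 0.0193 = 4.83 mA.
Collector loop: V_CE = V_CC − I_C·R_C = 20 − 4.83×3.3 = 4.08 V.
Since V_CE = 4.08 V > V_CE(sat) ≈ 0.2 V, the transistor is in the active region as assumed.

I_C ≈ 4.8 mA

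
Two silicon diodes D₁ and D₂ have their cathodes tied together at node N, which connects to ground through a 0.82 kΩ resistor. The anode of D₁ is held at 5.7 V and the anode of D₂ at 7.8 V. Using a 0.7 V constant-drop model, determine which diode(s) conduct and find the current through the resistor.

Only D₂ conducts; I_R ≈ 8.7 mA

Assume both conduct. Then node N would need to be at both 5.7−0.7 = 5 V and 7.8−0.7 = 7.1 V, which is impossible.
Assume only D₂ conducts: V_N = 7.8 − 0.7 = 7.1 V, so I_R = 7.1/0.82 = 8.66 mA.
Check D₁: its anode-to-cathode voltage is 5.7 − 7.1 = -1.4 V < 0.7 V, so it is off. The assumption is consistent.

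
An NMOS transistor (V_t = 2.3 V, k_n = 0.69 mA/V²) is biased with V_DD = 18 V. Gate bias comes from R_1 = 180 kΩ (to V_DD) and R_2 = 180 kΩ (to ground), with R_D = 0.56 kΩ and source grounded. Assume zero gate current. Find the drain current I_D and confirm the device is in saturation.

V_G = V_DD·R_2/(R_1+R_2) = 18×180/360 = 9 V. With the source grounded, V_GS = V_G = 9 V.
Assume saturation: I_D = (k_n/2)(V_GS − V_t)² = (0.69/2)×(9 − 2.3)² = 0.345×6.7² = 15.5 mA.
V_DS = V_DD − I_D·R_D = 18 − 15.5×0.56 = 9.33 V.
Saturation requires V_DS ≥ V_GS − V_t = 6.7 V; 9.33 ≥ 6.7 ✓.

I_D ≈ 15 mA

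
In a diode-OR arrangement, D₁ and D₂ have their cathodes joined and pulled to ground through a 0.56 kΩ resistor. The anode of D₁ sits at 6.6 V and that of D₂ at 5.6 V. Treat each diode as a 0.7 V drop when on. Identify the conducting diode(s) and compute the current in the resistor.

Assume both conduct. Then node N would need to be at both 6.6−0.7 = 5.9 V and 5.6−0.7 = 4.9 V, which is impossible.
Assume only D₁ conducts: V_N = 6.6 − 0.7 = 5.9 V, so I_R = 5.9/0.56 = 10.5 mA.
Check D₂: its anode-to-cathode voltage is 5.6 − 5.9 = -0.3 V < 0.7 V, so it is off. The assumption is consistent.

Only D₁ conducts; I_R ≈ 11 mA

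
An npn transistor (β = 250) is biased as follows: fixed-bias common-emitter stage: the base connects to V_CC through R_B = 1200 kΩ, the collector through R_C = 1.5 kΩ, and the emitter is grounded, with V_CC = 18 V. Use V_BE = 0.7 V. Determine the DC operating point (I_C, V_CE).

Base loop: V_CC = I_B·R_B + V_BE, so I_B = (18 − 0.7)/1200 kΩ = 0.0144 mA.
In the active region I_C = β·I_B = 250 × 0.0144 = 3.6 mA.
Collector loop: V_CE = V_CC − I_C·R_C = 18 − 3.6×1.5 = 12.6 V.
Since V_CE = 12.6 V > V_CE(sat) ≈ 0.2 V, the transistor is in the active region as assumed.

I_C ≈ 3.6 mA, V_CE ≈ 13 V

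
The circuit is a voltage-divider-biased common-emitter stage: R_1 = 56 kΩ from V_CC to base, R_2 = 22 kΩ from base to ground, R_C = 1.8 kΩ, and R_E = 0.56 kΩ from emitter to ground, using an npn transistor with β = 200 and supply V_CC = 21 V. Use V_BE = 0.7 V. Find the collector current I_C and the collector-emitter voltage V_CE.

I_C ≈ 8.1 mA, V_CE ≈ 1.8 V

Thevenize the base divider: V_Th = V_CC·R_2/(R_1+R_2) = 21×22/78 = 5.92 V, R_Th = R_1‖R_2 = 15.8 kΩ.
Base-emitter loop: V_Th = I_B·R_Th + V_BE + (β+1)I_B·R_E, so I_B = (5.92 − 0.7) / (15.8 + 201×0.56) = 0.0407 mA.
I_C = β·I_B = 200×0.0407 = 8.14 mA, and I_E = (β+1)I_B = 8.18 mA.
V_CE = V_CC − I_C·R_C − I_E·R_E = 21 − 8.14×1.8 − 8.18×0.56 = 1.77 V.
V_CE = 1.77 V > 0.2 V confirms active-region operation.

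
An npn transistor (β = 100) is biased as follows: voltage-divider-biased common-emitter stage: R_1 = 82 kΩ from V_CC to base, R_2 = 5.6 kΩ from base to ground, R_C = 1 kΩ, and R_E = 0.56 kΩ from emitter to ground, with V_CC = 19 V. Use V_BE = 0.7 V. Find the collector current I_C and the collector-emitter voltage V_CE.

Thevenize the base divider: V_Th = V_CC·R_2/(R_1+R_2) = 19×5.6/87.6 = 1.21 V, R_Th = R_1‖R_2 = 5.24 kΩ.
Base-emitter loop: V_Th = I_B·R_Th + V_BE + (β+1)I_B·R_E, so I_B = (1.21 − 0.7) / (5.24 + 101×0.56) = 0.00833 mA.
I_C = β·I_B = 100×0.00833 = 0.833 mA, and I_E = (β+1)I_B = 0.841 mA.
V_CE = V_CC − I_C·R_C − I_E·R_E = 19 − 0.833×1 − 0.841×0.56 = 17.7 V.
V_CE = 17.7 V > 0.2 V confirms active-region operation.

I_C ≈ 0.83 mA, V_CE ≈ 18 V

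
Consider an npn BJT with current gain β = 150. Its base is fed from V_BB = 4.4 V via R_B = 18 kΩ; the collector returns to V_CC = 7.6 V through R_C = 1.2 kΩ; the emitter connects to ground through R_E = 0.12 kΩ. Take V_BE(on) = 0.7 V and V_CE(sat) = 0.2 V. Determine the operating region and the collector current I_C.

Assume active: I_B = (4.4 − 0.7)/(18 + 151×0.12) = 0.102 mA, I_C = β·I_B = 15.4 mA.
Then V_CE = 7.6 − 15.4×1.2 − 15.5×0.12 = -12.7 V < 0.2 V — the active assumption fails.
Re-solve with V_CE = 0.2 V. KCL at the emitter: V_E/R_E = (V_BB−0.7−V_E)/R_B + (V_CC−0.2−V_E)/R_C, giving V_E = 0.691 V.
I_C = (V_CC − 0.2 − V_E)/R_C = (7.4 − 0.691)/1.2 = 5.59 mA.
Check: I_B = (3.7 − 0.691)/18 = 0.167 mA, and β·I_B = 25.1 mA > I_C, confirming saturation.

saturation; I_C ≈ 5.6 mA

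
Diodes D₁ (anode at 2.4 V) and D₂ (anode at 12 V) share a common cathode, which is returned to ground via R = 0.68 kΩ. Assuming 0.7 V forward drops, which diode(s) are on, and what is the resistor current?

Assume both conduct. Then node N would need to be at both 2.4−0.7 = 1.7 V and 12−0.7 = 11.3 V, which is impossible.
Assume only D₂ conducts: V_N = 12 − 0.7 = 11.3 V, so I_R = 11.3/0.68 = 16.6 mA.
Check D₁: its anode-to-cathode voltage is 2.4 − 11.3 = -8.9 V < 0.7 V, so it is off. The assumption is consistent.

Only D₂ conducts; I_R ≈ 17 mA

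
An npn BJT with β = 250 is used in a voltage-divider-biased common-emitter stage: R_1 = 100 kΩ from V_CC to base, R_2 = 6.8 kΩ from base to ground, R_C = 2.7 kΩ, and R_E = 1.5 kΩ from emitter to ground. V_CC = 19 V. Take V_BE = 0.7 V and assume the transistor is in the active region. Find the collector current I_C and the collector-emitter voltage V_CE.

Thevenize the base divider: V_Th = V_CC·R_2/(R_1+R_2) = 19×6.8/107 = 1.21 V, R_Th = R_1‖R_2 = 6.37 kΩ.
Base-emitter loop: V_Th = I_B·R_Th + V_BE + (β+1)I_B·R_E, so I_B = (1.21 − 0.7) / (6.37 + 251×1.5) = 0.00133 mA.
I_C = β·I_B = 250×0.00133 = 0.333 mA, and I_E = (β+1)I_B = 0.334 mA.
V_CE = V_CC − I_C·R_C − I_E·R_E = 19 − 0.333×2.7 − 0.334×1.5 = 17.6 V.
V_CE = 17.6 V > 0.2 V confirms active-region operation.

I_C ≈ 0.33 mA, V_CE ≈ 18 V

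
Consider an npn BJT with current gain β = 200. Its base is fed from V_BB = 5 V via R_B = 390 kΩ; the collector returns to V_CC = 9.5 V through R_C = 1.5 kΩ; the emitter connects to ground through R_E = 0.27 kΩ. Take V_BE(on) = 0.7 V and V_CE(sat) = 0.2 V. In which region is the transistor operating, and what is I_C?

active; I_C ≈ 1.9 mA

Assume active. Base-emitter loop: I_B = (V_BB − V_BE)/(R_B + (β+1)R_E) = (5 − 0.7)/(390 + 201×0.27) = 0.00968 mA.
I_C = β·I_B = 200×0.00968 = 1.94 mA.
V_CE = V_CC − I_C·R_C − I_E·R_E = 9.5 − 1.94×1.5 − 1.95×0.27 = 6.07 V > V_CE(sat), so the active-region assumption holds.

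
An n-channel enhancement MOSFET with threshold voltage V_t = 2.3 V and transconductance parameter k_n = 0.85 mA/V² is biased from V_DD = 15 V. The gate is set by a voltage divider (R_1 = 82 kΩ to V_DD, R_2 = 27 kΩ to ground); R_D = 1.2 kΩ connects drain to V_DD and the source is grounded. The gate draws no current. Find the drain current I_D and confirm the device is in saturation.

V_G = V_DD·R_2/(R_1+R_2) = 15×27/109 = 3.72 V. With the source grounded, V_GS = V_G = 3.72 V.
Assume saturation: I_D = (k_n/2)(V_GS − V_t)² = (0.85/2)×(3.72 − 2.3)² = 0.425×1.42² = 0.852 mA.
V_DS = V_DD − I_D·R_D = 15 − 0.852×1.2 = 14 V.
Saturation requires V_DS ≥ V_GS − V_t = 1.42 V; 14 ≥ 1.42 ✓.

I_D ≈ 0.85 mA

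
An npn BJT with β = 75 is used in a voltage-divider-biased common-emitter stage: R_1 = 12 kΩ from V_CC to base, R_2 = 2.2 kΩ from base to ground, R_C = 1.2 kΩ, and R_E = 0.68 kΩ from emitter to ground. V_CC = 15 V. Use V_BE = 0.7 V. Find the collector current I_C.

I_C ≈ 2.3 mA

Thevenize the base divider: V_Th = V_CC·R_2/(R_1+R_2) = 15×2.2/14.2 = 2.32 V, R_Th = R_1‖R_2 = 1.86 kΩ.
Base-emitter loop: V_Th = I_B·R_Th + V_BE + (β+1)I_B·R_E, so I_B = (2.32 − 0.7) / (1.86 + 76×0.68) = 0.0303 mA.
I_C = β·I_B = 75×0.0303 = 2.27 mA, and I_E = (β+1)I_B = 2.31 mA.
V_CE = V_CC − I_C·R_C − I_E·R_E = 15 − 2.27×1.2 − 2.31×0.68 = 10.7 V.
V_CE = 10.7 V > 0.2 V confirms active-region operation.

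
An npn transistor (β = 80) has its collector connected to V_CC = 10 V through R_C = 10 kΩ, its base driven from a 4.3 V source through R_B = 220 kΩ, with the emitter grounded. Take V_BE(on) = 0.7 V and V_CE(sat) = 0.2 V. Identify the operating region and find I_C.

Assume active: I_B = (4.3 − 0.7)/220 = 0.0164 mA, giving I_C = β·I_B = 1.31 mA.
But then V_CE = 10 − 1.31×10 = -3.09 V < V_CE(sat) = 0.2 V — impossible in the active region.
So the transistor is saturated. With V_CE = 0.2 V, I_C = (V_CC − 0.2)/R_C = 9.8/10 = 0.98 mA.
Check: β·I_B = 1.31 mA > I_C = 0.98 mA, confirming saturation.

saturation; I_C ≈ 0.98 mA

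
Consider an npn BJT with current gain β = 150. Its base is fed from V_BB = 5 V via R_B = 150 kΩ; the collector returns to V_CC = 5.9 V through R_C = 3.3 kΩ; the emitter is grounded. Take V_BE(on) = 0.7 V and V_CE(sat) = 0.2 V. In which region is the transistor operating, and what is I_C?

Assume active: I_B = (5 − 0.7)/150 = 0.0287 mA, giving I_C = β·I_B = 4.3 mA.
But then V_CE = 5.9 − 4.3×3.3 = -8.29 V < V_CE(sat) = 0.2 V — impossible in the active region.
So the transistor is saturated. With V_CE = 0.2 V, I_C = (V_CC − 0.2)/R_C = 5.7/3.3 = 1.73 mA.
Check: β·I_B = 4.3 mA > I_C = 1.73 mA, confirming saturation.

saturation; I_C ≈ 1.7 mA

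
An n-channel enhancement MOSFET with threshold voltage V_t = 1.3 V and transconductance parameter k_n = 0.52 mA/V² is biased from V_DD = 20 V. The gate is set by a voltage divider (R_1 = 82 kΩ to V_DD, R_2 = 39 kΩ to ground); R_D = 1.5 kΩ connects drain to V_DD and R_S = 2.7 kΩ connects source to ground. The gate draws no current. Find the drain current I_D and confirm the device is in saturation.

I_D ≈ 1.1 mA

V_G = V_DD·R_2/(R_1+R_2) = 20×39/121 = 6.45 V.
Assume saturation: I_D = (k_n/2)(V_GS − V_t)² with V_GS = V_G − I_D·R_S = 6.45 − 2.7·I_D.
Substituting gives 1.9·I_D² − 8.23·I_D + 6.89 = 0, with roots I_D = 1.13 or 3.21 mA.
The root I_D = 3.21 mA gives V_GS = -2.21 V ≤ V_t, so take I_D = 1.13 mA.
Then V_GS = 3.39 V and V_DS = V_DD − I_D(R_D+R_S) = 20 − 1.13×4.2 = 15.2 V.
Saturation requires V_DS ≥ V_GS − V_t = 2.09 V; 15.2 ≥ 2.09 ✓.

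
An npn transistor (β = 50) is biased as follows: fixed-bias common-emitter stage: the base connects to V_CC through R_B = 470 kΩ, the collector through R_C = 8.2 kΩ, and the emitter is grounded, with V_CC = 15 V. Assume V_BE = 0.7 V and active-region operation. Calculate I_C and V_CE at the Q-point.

I_C ≈ 1.5 mA, V_CE ≈ 2.5 V

Base loop: V_CC = I_B·R_B + V_BE, so I_B = (15 − 0.7)/470 kΩ = 0.0304 mA.
In the active region I_C = β·I_B = 50 × 0.0304 = 1.52 mA.
Collector loop: V_CE = V_CC − I_C·R_C = 15 − 1.52×8.2 = 2.53 V.
Since V_CE = 2.53 V > V_CE(sat) ≈ 0.2 V, the transistor is in the active region as assumed.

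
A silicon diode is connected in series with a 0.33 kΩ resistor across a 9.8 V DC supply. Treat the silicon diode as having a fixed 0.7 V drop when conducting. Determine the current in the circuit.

KVL around the loop: 9.8 = V_D + I·R = 0.7 + I × 0.33 kΩ.
So I = (9.8 − 0.7) / 0.33 kΩ = 9.1 / 0.33 = 27.6 mA.

I ≈ 28 mA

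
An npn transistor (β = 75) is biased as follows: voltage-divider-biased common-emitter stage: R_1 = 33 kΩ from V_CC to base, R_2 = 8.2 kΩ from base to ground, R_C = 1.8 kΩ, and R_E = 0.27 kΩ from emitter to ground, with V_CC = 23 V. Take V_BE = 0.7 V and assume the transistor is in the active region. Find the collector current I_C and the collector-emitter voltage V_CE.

I_C ≈ 11 mA, V_CE ≈ 0.74 V

Thevenize the base divider: V_Th = V_CC·R_2/(R_1+R_2) = 23×8.2/41.2 = 4.58 V, R_Th = R_1‖R_2 = 6.57 kΩ.
Base-emitter loop: V_Th = I_B·R_Th + V_BE + (β+1)I_B·R_E, so I_B = (4.58 − 0.7) / (6.57 + 76×0.27) = 0.143 mA.
I_C = β·I_B = 75×0.143 = 10.7 mA, and I_E = (β+1)I_B = 10.9 mA.
V_CE = V_CC − I_C·R_C − I_E·R_E = 23 − 10.7×1.8 − 10.9×0.27 = 0.737 V.
V_CE = 0.737 V > 0.2 V confirms active-region operation.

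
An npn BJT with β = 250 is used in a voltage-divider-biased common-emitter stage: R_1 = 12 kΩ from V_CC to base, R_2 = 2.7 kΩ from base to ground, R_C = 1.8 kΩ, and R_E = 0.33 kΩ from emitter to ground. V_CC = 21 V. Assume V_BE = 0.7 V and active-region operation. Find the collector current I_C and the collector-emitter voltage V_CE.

I_C ≈ 9.3 mA, V_CE ≈ 1.2 V

Thevenize the base divider: V_Th = V_CC·R_2/(R_1+R_2) = 21×2.7/14.7 = 3.86 V, R_Th = R_1‖R_2 = 2.2 kΩ.
Base-emitter loop: V_Th = I_B·R_Th + V_BE + (β+1)I_B·R_E, so I_B = (3.86 − 0.7) / (2.2 + 251×0.33) = 0.0371 mA.
I_C = β·I_B = 250×0.0371 = 9.28 mA, and I_E = (β+1)I_B = 9.32 mA.
V_CE = V_CC − I_C·R_C − I_E·R_E = 21 − 9.28×1.8 − 9.32×0.33 = 1.22 V.
V_CE = 1.22 V > 0.2 V confirms active-region operation.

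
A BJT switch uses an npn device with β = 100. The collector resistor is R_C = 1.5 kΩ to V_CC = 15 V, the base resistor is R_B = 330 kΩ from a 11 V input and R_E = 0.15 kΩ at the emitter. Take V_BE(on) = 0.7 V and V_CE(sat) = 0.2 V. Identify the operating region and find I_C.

Assume active. Base-emitter loop: I_B = (V_BB − V_BE)/(R_B + (β+1)R_E) = (11 − 0.7)/(330 + 101×0.15) = 0.0298 mA.
I_C = β·I_B = 100×0.0298 = 2.98 mA.
V_CE = V_CC − I_C·R_C − I_E·R_E = 15 − 2.98×1.5 − 3.01×0.15 = 10.1 V > V_CE(sat), so the active-region assumption holds.

active; I_C ≈ 3 mA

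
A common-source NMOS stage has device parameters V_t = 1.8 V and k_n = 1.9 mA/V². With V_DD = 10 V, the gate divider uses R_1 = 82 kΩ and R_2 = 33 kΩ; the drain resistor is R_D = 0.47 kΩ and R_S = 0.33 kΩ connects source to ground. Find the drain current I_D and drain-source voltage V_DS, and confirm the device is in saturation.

V_G = V_DD·R_2/(R_1+R_2) = 10×33/115 = 2.87 V.
Assume saturation: I_D = (k_n/2)(V_GS − V_t)² with V_GS = V_G − I_D·R_S = 2.87 − 0.33·I_D.
Substituting gives 0.103·I_D² − 1.67·I_D + 1.09 = 0, with roots I_D = 0.679 or 15.5 mA.
The root I_D = 15.5 mA gives V_GS = -2.24 V ≤ V_t, so take I_D = 0.679 mA.
Then V_GS = 2.65 V and V_DS = V_DD − I_D(R_D+R_S) = 10 − 0.679×0.8 = 9.46 V.
Saturation requires V_DS ≥ V_GS − V_t = 0.845 V; 9.46 ≥ 0.845 ✓.

I_D ≈ 0.68 mA, V_DS ≈ 9.5 V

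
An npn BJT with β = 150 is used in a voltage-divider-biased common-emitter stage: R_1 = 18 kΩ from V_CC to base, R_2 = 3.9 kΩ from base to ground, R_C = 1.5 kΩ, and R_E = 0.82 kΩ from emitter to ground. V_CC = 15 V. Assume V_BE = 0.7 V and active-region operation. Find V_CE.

V_CE ≈ 9.6 V

Thevenize the base divider: V_Th = V_CC·R_2/(R_1+R_2) = 15×3.9/21.9 = 2.67 V, R_Th = R_1‖R_2 = 3.21 kΩ.
Base-emitter loop: V_Th = I_B·R_Th + V_BE + (β+1)I_B·R_E, so I_B = (2.67 − 0.7) / (3.21 + 151×0.82) = 0.0155 mA.
I_C = β·I_B = 150×0.0155 = 2.33 mA, and I_E = (β+1)I_B = 2.34 mA.
V_CE = V_CC − I_C·R_C − I_E·R_E = 15 − 2.33×1.5 − 2.34×0.82 = 9.59 V.
V_CE = 9.59 V > 0.2 V confirms active-region operation.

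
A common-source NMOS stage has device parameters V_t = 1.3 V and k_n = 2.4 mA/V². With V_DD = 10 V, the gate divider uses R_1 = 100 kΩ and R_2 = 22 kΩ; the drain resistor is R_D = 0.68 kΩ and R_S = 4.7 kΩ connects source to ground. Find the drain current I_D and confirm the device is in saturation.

V_G = V_DD·R_2/(R_1+R_2) = 10×22/122 = 1.8 V.
Assume saturation: I_D = (k_n/2)(V_GS − V_t)² with V_GS = V_G − I_D·R_S = 1.8 − 4.7·I_D.
Substituting gives 26.5·I_D² − 6.68·I_D + 0.304 = 0, with roots I_D = 0.0596 or 0.192 mA.
The root I_D = 0.192 mA gives V_GS = 0.9 V ≤ V_t, so take I_D = 0.0596 mA.
Then V_GS = 1.52 V and V_DS = V_DD − I_D(R_D+R_S) = 10 − 0.0596×5.38 = 9.68 V.
Saturation requires V_DS ≥ V_GS − V_t = 0.223 V; 9.68 ≥ 0.223 ✓.

I_D ≈ 0.06 mA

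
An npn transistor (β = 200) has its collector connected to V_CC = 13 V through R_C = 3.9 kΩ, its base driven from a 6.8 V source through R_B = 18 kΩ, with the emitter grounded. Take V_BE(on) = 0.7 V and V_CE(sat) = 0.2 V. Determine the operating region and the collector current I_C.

Assume active: I_B = (6.8 − 0.7)/18 = 0.339 mA, giving I_C = β·I_B = 67.8 mA.
But then V_CE = 13 − 67.8×3.9 = -251 V < V_CE(sat) = 0.2 V — impossible in the active region.
So the transistor is saturated. With V_CE = 0.2 V, I_C = (V_CC − 0.2)/R_C = 12.8/3.9 = 3.28 mA.
Check: β·I_B = 67.8 mA > I_C = 3.28 mA, confirming saturation.

saturation; I_C ≈ 3.3 mA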